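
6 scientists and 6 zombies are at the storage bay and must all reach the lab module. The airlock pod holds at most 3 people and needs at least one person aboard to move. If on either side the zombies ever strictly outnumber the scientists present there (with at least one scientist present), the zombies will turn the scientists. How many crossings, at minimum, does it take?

impossible

Following every safe sequence of crossings from the start, the most of the 12 that can be at the lab module as the airlock pod arrives there on crossings 1, 3, 5 is 3, 5, 6 respectively; the best ever achieved is 6 of 12.
From crossing 7 on, no configuration arises that was not already reachable earlier: only 17 distinct safe configurations (who is on which side, and where the airlock pod is) can ever be reached, none of them has everyone across, and every continuation just revisits them. They are: 0 scientists + 0 zombies across (airlock pod back at the start); 0 scientists + 1 zombie across (airlock pod there); 0 scientists + 1 zombie across (airlock pod back at the start); 0 scientists + 2 zombies across (airlock pod there); 0 scientists + 2 zombies across (airlock pod back at the start); 0 scientists + 3 zombies across (airlock pod there); 0 scientists + 3 zombies across (airlock pod back at the start); 0 scientists + 4 zombies across (airlock pod there); 0 scientists + 4 zombies across (airlock pod back at the start); 0 scientists + 5 zombies across (airlock pod there); 0 scientists + 5 zombies across (airlock pod back at the start); 0 scientists + 6 zombies across (airlock pod there); 1 scientist + 1 zombie across (airlock pod there); 1 scientist + 1 zombie across (airlock pod back at the start); 2 scientists + 2 zombies across (airlock pod there); 2 scientists + 2 zombies across (airlock pod back at the start); 3 scientists + 3 zombies across (airlock pod there). So no valid plan exists.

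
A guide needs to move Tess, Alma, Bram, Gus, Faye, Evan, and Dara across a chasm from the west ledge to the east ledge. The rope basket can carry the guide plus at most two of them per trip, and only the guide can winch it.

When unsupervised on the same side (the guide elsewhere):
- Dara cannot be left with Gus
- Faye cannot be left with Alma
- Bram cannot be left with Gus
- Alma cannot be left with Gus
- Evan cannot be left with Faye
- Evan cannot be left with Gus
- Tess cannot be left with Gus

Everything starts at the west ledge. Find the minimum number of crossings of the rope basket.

9

Counting alone: the guide can take at most 2 across per trip to the east ledge, so moving all 7 needs at least 4 loaded trips out, with a return between consecutive ones — at least 7 crossings.
The safety rule pushes this higher. Following every safe sequence of crossings, the most of the 7 that can be at the east ledge as the rope basket arrives there on crossing 7 is 6 — never all 7.
So no plan with fewer than 9 crossings exists, and this one achieves 9:
1. Guide goes to the east ledge with Faye and Gus.
2. Guide goes back to the west ledge alone.
3. Guide goes to the east ledge with Alma and Tess.
4. Guide goes back to the west ledge with Faye and Gus.
5. Guide goes to the east ledge with Evan and Gus.
6. Guide goes back to the west ledge with Gus.
7. Guide goes to the east ledge with Bram and Dara.
8. Guide goes back to the west ledge alone.
9. Guide goes to the east ledge with Faye and Gus.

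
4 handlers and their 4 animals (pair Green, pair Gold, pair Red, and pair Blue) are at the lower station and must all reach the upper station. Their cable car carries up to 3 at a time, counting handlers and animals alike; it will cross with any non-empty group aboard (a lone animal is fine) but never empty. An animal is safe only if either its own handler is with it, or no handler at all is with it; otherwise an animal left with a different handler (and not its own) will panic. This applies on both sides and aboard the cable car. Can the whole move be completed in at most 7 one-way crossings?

No

Counting alone: each trip to the upper station takes at most 3 across and each return brings at least 1 back, so after t trips out (and t−1 returns) at most 3t − (t−1) of the 8 are across; that first reaches 8 at t = 4, so at least 7 crossings are needed.
The safety rule pushes this higher. Following every safe sequence of crossings, the most of the 8 that can be at the upper station as the cable car arrives there on crossing 7 is 7 — never all 8.
So the move cannot be finished within 7 crossings. (The shortest complete plan takes 9:)
1. animal Green and handler Green cross → the upper station.
2. handler Green crosses ← the lower station.
3. animal Gold, handler Gold, and handler Green cross → the upper station.
4. animal Green and handler Green cross ← the lower station.
5. handler Blue, handler Green, and handler Red cross → the upper station.
6. animal Gold crosses ← the lower station.
7. animal Gold and animal Green cross → the upper station.
8. animal Green crosses ← the lower station.
9. animal Blue, animal Green, and animal Red cross → the upper station.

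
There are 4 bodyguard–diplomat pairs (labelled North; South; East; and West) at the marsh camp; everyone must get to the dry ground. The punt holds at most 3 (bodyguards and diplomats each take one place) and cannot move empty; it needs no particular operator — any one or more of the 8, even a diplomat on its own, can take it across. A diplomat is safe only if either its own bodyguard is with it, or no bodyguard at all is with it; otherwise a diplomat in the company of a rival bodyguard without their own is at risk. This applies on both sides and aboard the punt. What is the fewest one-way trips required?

9

Counting alone: each trip to the dry ground takes at most 3 across and each return brings at least 1 back, so after t trips out (and t−1 returns) at most 3t − (t−1) of the 8 are across; that first reaches 8 at t = 4, so at least 7 crossings are needed.
The safety rule pushes this higher. Following every safe sequence of crossings, the most of the 8 that can be at the dry ground as the punt arrives there on crossing 7 is 7 — never all 8.
So no plan with fewer than 9 crossings exists, and this one achieves 9:
1. bodyguard North and diplomat North cross → the dry ground.
2. bodyguard North crosses ← the marsh camp.
3. bodyguard North, bodyguard South, and diplomat South cross → the dry ground.
4. bodyguard North and diplomat North cross ← the marsh camp.
5. bodyguard East, bodyguard North, and bodyguard West cross → the dry ground.
6. diplomat South crosses ← the marsh camp.
7. diplomat North and diplomat South cross → the dry ground.
8. diplomat North crosses ← the marsh camp.
9. diplomat East, diplomat North, and diplomat West cross → the dry ground.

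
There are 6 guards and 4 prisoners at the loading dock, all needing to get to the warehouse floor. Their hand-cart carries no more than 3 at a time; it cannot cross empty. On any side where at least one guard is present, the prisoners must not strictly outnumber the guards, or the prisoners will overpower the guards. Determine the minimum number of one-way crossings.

Counting alone: each trip to the warehouse floor takes at most 3 across and each return brings at least 1 back, so after t trips out (and t−1 returns) at most 3t − (t−1) of the 10 are across; that first reaches 10 at t = 5, so at least 9 crossings are needed.
The plan below uses exactly 9 crossings, so it is optimal:
1. 2 prisoners → the warehouse floor.  (the loading dock: 6G 2P; the warehouse floor: 0G 2P)
2. 1 prisoner ← the loading dock.  (the loading dock: 6G 3P; the warehouse floor: 0G 1P)
3. 3 prisoners → the warehouse floor.  (the loading dock: 6G 0P; the warehouse floor: 0G 4P)
4. 1 prisoner ← the loading dock.  (the loading dock: 6G 1P; the warehouse floor: 0G 3P)
5. 3 guards → the warehouse floor.  (the loading dock: 3G 1P; the warehouse floor: 3G 3P)
6. 1 prisoner ← the loading dock.  (the loading dock: 3G 2P; the warehouse floor: 3G 2P)
7. 1 guard and 2 prisoners → the warehouse floor.  (the loading dock: 2G 0P; the warehouse floor: 4G 4P)
8. 1 prisoner ← the loading dock.  (the loading dock: 2G 1P; the warehouse floor: 4G 3P)
9. 2 guards and 1 prisoner → the warehouse floor.  (the loading dock: 0G 0P; the warehouse floor: 6G 4P)

9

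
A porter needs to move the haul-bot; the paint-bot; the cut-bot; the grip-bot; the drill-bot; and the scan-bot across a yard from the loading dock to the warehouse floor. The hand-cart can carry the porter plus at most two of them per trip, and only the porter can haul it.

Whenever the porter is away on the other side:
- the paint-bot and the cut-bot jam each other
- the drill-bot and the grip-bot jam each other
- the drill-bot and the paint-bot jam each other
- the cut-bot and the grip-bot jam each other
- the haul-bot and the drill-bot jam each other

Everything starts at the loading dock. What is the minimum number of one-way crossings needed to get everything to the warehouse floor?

7

Counting alone: the porter can take at most 2 across per trip to the warehouse floor, so moving all 6 needs at least 3 loaded trips out, with a return between consecutive ones — at least 5 crossings.
The safety rule pushes this higher. Following every safe sequence of crossings, the most of the 6 that can be at the warehouse floor as the hand-cart arrives there on crossing 5 is 5 — never all 6.
So no plan with fewer than 7 crossings exists, and this one achieves 7:
1. Porter goes to the warehouse floor with the cut-bot and the drill-bot.
2. Porter goes back to the loading dock alone.
3. Porter goes to the warehouse floor with the haul-bot and the paint-bot.
4. Porter goes back to the loading dock with the cut-bot and the drill-bot.
5. Porter goes to the warehouse floor with the grip-bot and the scan-bot.
6. Porter goes back to the loading dock alone.
7. Porter goes to the warehouse floor with the cut-bot and the drill-bot.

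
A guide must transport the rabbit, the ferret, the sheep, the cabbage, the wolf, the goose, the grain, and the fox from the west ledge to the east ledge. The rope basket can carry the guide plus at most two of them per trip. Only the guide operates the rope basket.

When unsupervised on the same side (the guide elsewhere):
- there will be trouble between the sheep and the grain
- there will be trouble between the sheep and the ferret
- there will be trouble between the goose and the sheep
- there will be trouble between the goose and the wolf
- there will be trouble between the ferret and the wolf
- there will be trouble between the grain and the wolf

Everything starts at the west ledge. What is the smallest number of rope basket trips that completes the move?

Counting alone: the guide can take at most 2 across per trip to the east ledge, so moving all 8 needs at least 4 loaded trips out, with a return between consecutive ones — at least 7 crossings.
The safety rule pushes this higher. Following every safe sequence of crossings, the most of the 8 that can be at the east ledge as the rope basket arrives there on crossing 7 is 7 — never all 8.
So no plan with fewer than 9 crossings exists, and this one achieves 9:
1. Guide goes to the east ledge with the sheep and the wolf.  [the west ledge: the cabbage, the ferret, the fox, the goose, the grain, the rabbit | the east ledge: the sheep, the wolf]
2. Guide goes back to the west ledge alone.  [the west ledge: the cabbage, the ferret, the fox, the goose, the grain, the rabbit | the east ledge: the sheep, the wolf]
3. Guide goes to the east ledge with the ferret and the rabbit.  [the west ledge: the cabbage, the fox, the goose, the grain | the east ledge: the ferret, the rabbit, the sheep, the wolf]
4. Guide goes back to the west ledge with the sheep and the wolf.  [the west ledge: the cabbage, the fox, the goose, the grain, the sheep, the wolf | the east ledge: the ferret, the rabbit]
5. Guide goes to the east ledge with the goose and the grain.  [the west ledge: the cabbage, the fox, the sheep, the wolf | the east ledge: the ferret, the goose, the grain, the rabbit]
6. Guide goes back to the west ledge alone.  [the west ledge: the cabbage, the fox, the sheep, the wolf | the east ledge: the ferret, the goose, the grain, the rabbit]
7. Guide goes to the east ledge with the cabbage and the fox.  [the west ledge: the sheep, the wolf | the east ledge: the cabbage, the ferret, the fox, the goose, the grain, the rabbit]
8. Guide goes back to the west ledge alone.  [the west ledge: the sheep, the wolf | the east ledge: the cabbage, the ferret, the fox, the goose, the grain, the rabbit]
9. Guide goes to the east ledge with the sheep and the wolf.  [the west ledge: — | the east ledge: the cabbage, the ferret, the fox, the goose, the grain, the rabbit, the sheep, the wolf]

9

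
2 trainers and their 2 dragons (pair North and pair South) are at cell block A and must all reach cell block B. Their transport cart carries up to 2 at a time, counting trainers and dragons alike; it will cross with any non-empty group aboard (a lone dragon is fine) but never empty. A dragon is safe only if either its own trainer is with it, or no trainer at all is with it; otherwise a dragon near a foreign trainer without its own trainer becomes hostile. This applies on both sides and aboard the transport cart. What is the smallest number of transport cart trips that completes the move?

Counting alone: each trip to cell block B takes at most 2 across and each return brings at least 1 back, so after t trips out (and t−1 returns) at most 2t − (t−1) of the 4 are across; that first reaches 4 at t = 3, so at least 5 crossings are needed.
The plan below uses exactly 5 crossings, so it is optimal:
1. dragon North and trainer North cross → cell block B.
2. trainer North crosses ← cell block A.
3. trainer North and trainer South cross → cell block B.
4. trainer South crosses ← cell block A.
5. dragon South and trainer South cross → cell block B.

5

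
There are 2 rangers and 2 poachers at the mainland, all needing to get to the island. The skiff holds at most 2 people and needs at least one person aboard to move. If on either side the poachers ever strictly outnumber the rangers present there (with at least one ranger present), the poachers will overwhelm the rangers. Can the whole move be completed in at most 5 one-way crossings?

Yes

Yes — this plan uses 5 crossings (≤ 5):
1. 2 poachers → the island.  (the mainland: 2R 0P; the island: 0R 2P)
2. 1 poacher ← the mainland.  (the mainland: 2R 1P; the island: 0R 1P)
3. 2 rangers → the island.  (the mainland: 0R 1P; the island: 2R 1P)
4. 1 poacher ← the mainland.  (the mainland: 0R 2P; the island: 2R 0P)
5. 2 poachers → the island.  (the mainland: 0R 0P; the island: 2R 2P)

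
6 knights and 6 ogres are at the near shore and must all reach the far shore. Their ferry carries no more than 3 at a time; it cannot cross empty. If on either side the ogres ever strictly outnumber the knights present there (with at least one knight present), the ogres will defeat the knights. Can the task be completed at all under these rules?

Following every safe sequence of crossings from the start, the most of the 12 that can be at the far shore as the ferry arrives there on crossings 1, 3, 5 is 3, 5, 6 respectively; the best ever achieved is 6 of 12.
From crossing 7 on, no configuration arises that was not already reachable earlier: only 17 distinct safe configurations (who is on which side, and where the ferry is) can ever be reached, none of them has everyone across, and every continuation just revisits them. They are: 0 knights + 0 ogres across (ferry back at the start); 0 knights + 1 ogre across (ferry there); 0 knights + 1 ogre across (ferry back at the start); 0 knights + 2 ogres across (ferry there); 0 knights + 2 ogres across (ferry back at the start); 0 knights + 3 ogres across (ferry there); 0 knights + 3 ogres across (ferry back at the start); 0 knights + 4 ogres across (ferry there); 0 knights + 4 ogres across (ferry back at the start); 0 knights + 5 ogres across (ferry there); 0 knights + 5 ogres across (ferry back at the start); 0 knights + 6 ogres across (ferry there); 1 knight + 1 ogre across (ferry there); 1 knight + 1 ogre across (ferry back at the start); 2 knights + 2 ogres across (ferry there); 2 knights + 2 ogres across (ferry back at the start); 3 knights + 3 ogres across (ferry there). So no valid plan exists.

No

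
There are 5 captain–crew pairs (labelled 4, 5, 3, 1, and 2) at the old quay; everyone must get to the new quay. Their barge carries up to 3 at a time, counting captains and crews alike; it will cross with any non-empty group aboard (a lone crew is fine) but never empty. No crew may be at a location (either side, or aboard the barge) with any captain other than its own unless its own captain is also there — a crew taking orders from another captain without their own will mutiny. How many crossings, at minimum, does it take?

11

Counting alone: each trip to the new quay takes at most 3 across and each return brings at least 1 back, so after t trips out (and t−1 returns) at most 3t − (t−1) of the 10 are across; that first reaches 10 at t = 5, so at least 9 crossings are needed.
The safety rule pushes this higher. Following every safe sequence of crossings, the most of the 10 that can be at the new quay as the barge arrives there on crossing 9 is 9 — never all 10.
So no plan with fewer than 11 crossings exists, and this one achieves 11:
1. captain 4 and crew 4 cross → the new quay.
2. captain 4 crosses ← the old quay.
3. crew 1, crew 3, and crew 5 cross → the new quay.
4. crew 4 crosses ← the old quay.
5. captain 1, captain 3, and captain 5 cross → the new quay.
6. captain 5 and crew 5 cross ← the old quay.
7. captain 2, captain 4, and captain 5 cross → the new quay.
8. crew 3 crosses ← the old quay.
9. crew 4 and crew 5 cross → the new quay.
10. crew 4 crosses ← the old quay.
11. crew 2, crew 3, and crew 4 cross → the new quay.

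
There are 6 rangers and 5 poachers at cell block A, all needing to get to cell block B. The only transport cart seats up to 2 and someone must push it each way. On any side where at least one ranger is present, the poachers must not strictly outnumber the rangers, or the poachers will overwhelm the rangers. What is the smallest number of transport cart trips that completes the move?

19

Counting alone: each trip to cell block B takes at most 2 across and each return brings at least 1 back, so after t trips out (and t−1 returns) at most 2t − (t−1) of the 11 are across; that first reaches 11 at t = 10, so at least 19 crossings are needed.
The plan below uses exactly 19 crossings, so it is optimal:
1. 2 poachers → cell block B.  (cell block A: 6R 3P; cell block B: 0R 2P)
2. 1 poacher ← cell block A.  (cell block A: 6R 4P; cell block B: 0R 1P)
3. 2 poachers → cell block B.  (cell block A: 6R 2P; cell block B: 0R 3P)
4. 1 poacher ← cell block A.  (cell block A: 6R 3P; cell block B: 0R 2P)
5. 2 rangers → cell block B.  (cell block A: 4R 3P; cell block B: 2R 2P)
6. 1 poacher ← cell block A.  (cell block A: 4R 4P; cell block B: 2R 1P)
7. 1 ranger and 1 poacher → cell block B.  (cell block A: 3R 3P; cell block B: 3R 2P)
8. 1 ranger ← cell block A.  (cell block A: 4R 3P; cell block B: 2R 2P)
9. 1 ranger and 1 poacher → cell block B.  (cell block A: 3R 2P; cell block B: 3R 3P)
10. 1 poacher ← cell block A.  (cell block A: 3R 3P; cell block B: 3R 2P)
11. 1 ranger and 1 poacher → cell block B.  (cell block A: 2R 2P; cell block B: 4R 3P)
12. 1 ranger ← cell block A.  (cell block A: 3R 2P; cell block B: 3R 3P)
13. 1 ranger and 1 poacher → cell block B.  (cell block A: 2R 1P; cell block B: 4R 4P)
14. 1 poacher ← cell block A.  (cell block A: 2R 2P; cell block B: 4R 3P)
15. 1 ranger and 1 poacher → cell block B.  (cell block A: 1R 1P; cell block B: 5R 4P)
16. 1 ranger ← cell block A.  (cell block A: 2R 1P; cell block B: 4R 4P)
17. 1 ranger and 1 poacher → cell block B.  (cell block A: 1R 0P; cell block B: 5R 5P)
18. 1 poacher ← cell block A.  (cell block A: 1R 1P; cell block B: 5R 4P)
19. 1 ranger and 1 poacher → cell block B.  (cell block A: 0R 0P; cell block B: 6R 5P)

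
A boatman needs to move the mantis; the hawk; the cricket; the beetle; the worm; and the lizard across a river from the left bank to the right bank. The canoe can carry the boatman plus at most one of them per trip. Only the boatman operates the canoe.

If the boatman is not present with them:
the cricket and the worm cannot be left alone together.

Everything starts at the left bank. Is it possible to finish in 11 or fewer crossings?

Yes

Yes — this plan uses 11 crossings (≤ 11):
1. Boatman goes to the right bank with the cricket.  [the left bank: the beetle, the hawk, the lizard, the mantis, the worm | the right bank: the cricket]
2. Boatman goes back to the left bank alone.  [the left bank: the beetle, the hawk, the lizard, the mantis, the worm | the right bank: the cricket]
3. Boatman goes to the right bank with the mantis.  [the left bank: the beetle, the hawk, the lizard, the worm | the right bank: the cricket, the mantis]
4. Boatman goes back to the left bank alone.  [the left bank: the beetle, the hawk, the lizard, the worm | the right bank: the cricket, the mantis]
5. Boatman goes to the right bank with the hawk.  [the left bank: the beetle, the lizard, the worm | the right bank: the cricket, the hawk, the mantis]
6. Boatman goes back to the left bank alone.  [the left bank: the beetle, the lizard, the worm | the right bank: the cricket, the hawk, the mantis]
7. Boatman goes to the right bank with the beetle.  [the left bank: the lizard, the worm | the right bank: the beetle, the cricket, the hawk, the mantis]
8. Boatman goes back to the left bank alone.  [the left bank: the lizard, the worm | the right bank: the beetle, the cricket, the hawk, the mantis]
9. Boatman goes to the right bank with the lizard.  [the left bank: the worm | the right bank: the beetle, the cricket, the hawk, the lizard, the mantis]
10. Boatman goes back to the left bank alone.  [the left bank: the worm | the right bank: the beetle, the cricket, the hawk, the lizard, the mantis]
11. Boatman goes to the right bank with the worm.  [the left bank: — | the right bank: the beetle, the cricket, the hawk, the lizard, the mantis, the worm]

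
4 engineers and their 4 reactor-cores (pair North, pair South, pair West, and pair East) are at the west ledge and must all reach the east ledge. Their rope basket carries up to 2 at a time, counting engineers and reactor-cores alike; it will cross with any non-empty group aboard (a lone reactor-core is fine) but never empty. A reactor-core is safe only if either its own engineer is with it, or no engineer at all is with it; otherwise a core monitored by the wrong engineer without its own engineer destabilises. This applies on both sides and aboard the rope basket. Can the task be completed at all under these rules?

Following every safe sequence of crossings from the start, the most of the 8 that can be at the east ledge as the rope basket arrives there on crossings 1, 3, 5 is 2, 3, 4 respectively; the best ever achieved is 4 of 8.
From crossing 7 on, no configuration arises that was not already reachable earlier: only 44 distinct safe configurations (who is on which side, and where the rope basket is) can ever be reached, none of them has everyone across, and every continuation just revisits them. So no valid plan exists.

No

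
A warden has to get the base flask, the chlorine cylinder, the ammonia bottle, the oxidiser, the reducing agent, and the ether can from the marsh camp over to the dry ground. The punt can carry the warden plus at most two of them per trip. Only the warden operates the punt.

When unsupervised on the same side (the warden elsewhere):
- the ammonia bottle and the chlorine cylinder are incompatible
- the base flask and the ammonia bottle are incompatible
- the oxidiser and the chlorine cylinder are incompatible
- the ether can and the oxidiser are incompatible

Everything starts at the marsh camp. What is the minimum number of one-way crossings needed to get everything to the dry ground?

Counting alone: the warden can take at most 2 across per trip to the dry ground, so moving all 6 needs at least 3 loaded trips out, with a return between consecutive ones — at least 5 crossings.
The safety rule pushes this higher. Following every safe sequence of crossings, the most of the 6 that can be at the dry ground as the punt arrives there on crossing 5 is 5 — never all 6.
So no plan with fewer than 7 crossings exists, and this one achieves 7:
1. Warden goes to the dry ground with the ammonia bottle and the oxidiser.
2. Warden goes back to the marsh camp alone.
3. Warden goes to the dry ground with the base flask and the chlorine cylinder.
4. Warden goes back to the marsh camp with the ammonia bottle and the oxidiser.
5. Warden goes to the dry ground with the ether can and the reducing agent.
6. Warden goes back to the marsh camp alone.
7. Warden goes to the dry ground with the ammonia bottle and the oxidiser.

7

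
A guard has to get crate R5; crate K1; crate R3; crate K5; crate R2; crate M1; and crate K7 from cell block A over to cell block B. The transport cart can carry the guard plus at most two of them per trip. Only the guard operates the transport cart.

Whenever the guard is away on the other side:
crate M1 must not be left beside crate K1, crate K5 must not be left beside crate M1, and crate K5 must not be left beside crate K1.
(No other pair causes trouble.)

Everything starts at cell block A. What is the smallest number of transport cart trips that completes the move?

Counting alone: the guard can take at most 2 across per trip to cell block B, so moving all 7 needs at least 4 loaded trips out, with a return between consecutive ones — at least 7 crossings.
The safety rule pushes this higher. Following every safe sequence of crossings, the most of the 7 that can be at cell block B as the transport cart arrives there on crossings 7, 9 is 5, 6 respectively — never all 7.
So no plan with fewer than 11 crossings exists, and this one achieves 11:
1. Guard goes to cell block B with crate K1 and crate K5.  [cell block A: crate K7, crate M1, crate R2, crate R3, crate R5 | cell block B: crate K1, crate K5]
2. Guard goes back to cell block A with crate K1.  [cell block A: crate K1, crate K7, crate M1, crate R2, crate R3, crate R5 | cell block B: crate K5]
3. Guard goes to cell block B with crate K1 and crate R5.  [cell block A: crate K7, crate M1, crate R2, crate R3 | cell block B: crate K1, crate K5, crate R5]
4. Guard goes back to cell block A with crate K1.  [cell block A: crate K1, crate K7, crate M1, crate R2, crate R3 | cell block B: crate K5, crate R5]
5. Guard goes to cell block B with crate K1 and crate R3.  [cell block A: crate K7, crate M1, crate R2 | cell block B: crate K1, crate K5, crate R3, crate R5]
6. Guard goes back to cell block A with crate K1.  [cell block A: crate K1, crate K7, crate M1, crate R2 | cell block B: crate K5, crate R3, crate R5]
7. Guard goes to cell block B with crate K1 and crate R2.  [cell block A: crate K7, crate M1 | cell block B: crate K1, crate K5, crate R2, crate R3, crate R5]
8. Guard goes back to cell block A with crate K1.  [cell block A: crate K1, crate K7, crate M1 | cell block B: crate K5, crate R2, crate R3, crate R5]
9. Guard goes to cell block B with crate K1 and crate K7.  [cell block A: crate M1 | cell block B: crate K1, crate K5, crate K7, crate R2, crate R3, crate R5]
10. Guard goes back to cell block A with crate K1.  [cell block A: crate K1, crate M1 | cell block B: crate K5, crate K7, crate R2, crate R3, crate R5]
11. Guard goes to cell block B with crate K1 and crate M1.  [cell block A: — | cell block B: crate K1, crate K5, crate K7, crate M1, crate R2, crate R3, crate R5]

11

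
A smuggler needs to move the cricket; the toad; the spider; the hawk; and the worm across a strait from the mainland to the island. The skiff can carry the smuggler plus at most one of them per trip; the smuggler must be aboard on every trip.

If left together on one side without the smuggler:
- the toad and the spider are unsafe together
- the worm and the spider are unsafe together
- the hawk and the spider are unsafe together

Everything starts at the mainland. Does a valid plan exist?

No

Following every safe sequence of crossings from the start, the most of the 5 that can be at the island as the skiff arrives there on crossings 1, 3, 5 is 1, 2, 3 respectively; the best ever achieved is 3 of 5.
From crossing 7 on, no configuration arises that was not already reachable earlier: only 18 distinct safe configurations (who is on which side, and where the skiff is) can ever be reached, none of them has everyone across, and every continuation just revisits them. So no valid plan exists.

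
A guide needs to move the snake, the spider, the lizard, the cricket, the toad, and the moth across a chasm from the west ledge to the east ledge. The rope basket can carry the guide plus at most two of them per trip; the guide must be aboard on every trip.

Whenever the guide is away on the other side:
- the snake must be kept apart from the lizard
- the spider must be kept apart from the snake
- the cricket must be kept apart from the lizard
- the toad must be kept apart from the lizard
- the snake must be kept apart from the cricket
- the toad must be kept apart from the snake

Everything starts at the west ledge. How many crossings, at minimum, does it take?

9

Counting alone: the guide can take at most 2 across per trip to the east ledge, so moving all 6 needs at least 3 loaded trips out, with a return between consecutive ones — at least 5 crossings.
The safety rule pushes this higher. Following every safe sequence of crossings, the most of the 6 that can be at the east ledge as the rope basket arrives there on crossings 5, 7 is 4, 5 respectively — never all 6.
So no plan with fewer than 9 crossings exists, and this one achieves 9:
1. Guide goes to the east ledge with the lizard and the snake.  [the west ledge: the cricket, the moth, the spider, the toad | the east ledge: the lizard, the snake]
2. Guide goes back to the west ledge with the snake.  [the west ledge: the cricket, the moth, the snake, the spider, the toad | the east ledge: the lizard]
3. Guide goes to the east ledge with the snake and the spider.  [the west ledge: the cricket, the moth, the toad | the east ledge: the lizard, the snake, the spider]
4. Guide goes back to the west ledge with the snake.  [the west ledge: the cricket, the moth, the snake, the toad | the east ledge: the lizard, the spider]
5. Guide goes to the east ledge with the moth and the snake.  [the west ledge: the cricket, the toad | the east ledge: the lizard, the moth, the snake, the spider]
6. Guide goes back to the west ledge with the snake.  [the west ledge: the cricket, the snake, the toad | the east ledge: the lizard, the moth, the spider]
7. Guide goes to the east ledge with the cricket and the toad.  [the west ledge: the snake | the east ledge: the cricket, the lizard, the moth, the spider, the toad]
8. Guide goes back to the west ledge with the lizard.  [the west ledge: the lizard, the snake | the east ledge: the cricket, the moth, the spider, the toad]
9. Guide goes to the east ledge with the lizard and the snake.  [the west ledge: — | the east ledge: the cricket, the lizard, the moth, the snake, the spider, the toad]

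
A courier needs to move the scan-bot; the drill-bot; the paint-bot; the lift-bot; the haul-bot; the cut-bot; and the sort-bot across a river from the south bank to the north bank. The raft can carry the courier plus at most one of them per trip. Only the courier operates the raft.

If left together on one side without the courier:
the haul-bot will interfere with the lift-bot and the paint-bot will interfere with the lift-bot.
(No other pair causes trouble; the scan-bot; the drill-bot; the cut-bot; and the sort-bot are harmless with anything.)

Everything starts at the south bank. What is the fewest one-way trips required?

15

Counting alone: the courier can take at most 1 across per trip to the north bank, so moving all 7 needs at least 7 loaded trips out, with a return between consecutive ones — at least 13 crossings.
The safety rule pushes this higher. Following every safe sequence of crossings, the most of the 7 that can be at the north bank as the raft arrives there on crossing 13 is 6 — never all 7.
So no plan with fewer than 15 crossings exists, and this one achieves 15:
1. Courier goes to the north bank with the lift-bot.  [the south bank: the cut-bot, the drill-bot, the haul-bot, the paint-bot, the scan-bot, the sort-bot | the north bank: the lift-bot]
2. Courier goes back to the south bank alone.  [the south bank: the cut-bot, the drill-bot, the haul-bot, the paint-bot, the scan-bot, the sort-bot | the north bank: the lift-bot]
3. Courier goes to the north bank with the scan-bot.  [the south bank: the cut-bot, the drill-bot, the haul-bot, the paint-bot, the sort-bot | the north bank: the lift-bot, the scan-bot]
4. Courier goes back to the south bank alone.  [the south bank: the cut-bot, the drill-bot, the haul-bot, the paint-bot, the sort-bot | the north bank: the lift-bot, the scan-bot]
5. Courier goes to the north bank with the drill-bot.  [the south bank: the cut-bot, the haul-bot, the paint-bot, the sort-bot | the north bank: the drill-bot, the lift-bot, the scan-bot]
6. Courier goes back to the south bank alone.  [the south bank: the cut-bot, the haul-bot, the paint-bot, the sort-bot | the north bank: the drill-bot, the lift-bot, the scan-bot]
7. Courier goes to the north bank with the paint-bot.  [the south bank: the cut-bot, the haul-bot, the sort-bot | the north bank: the drill-bot, the lift-bot, the paint-bot, the scan-bot]
8. Courier goes back to the south bank with the lift-bot.  [the south bank: the cut-bot, the haul-bot, the lift-bot, the sort-bot | the north bank: the drill-bot, the paint-bot, the scan-bot]
9. Courier goes to the north bank with the haul-bot.  [the south bank: the cut-bot, the lift-bot, the sort-bot | the north bank: the drill-bot, the haul-bot, the paint-bot, the scan-bot]
10. Courier goes back to the south bank alone.  [the south bank: the cut-bot, the lift-bot, the sort-bot | the north bank: the drill-bot, the haul-bot, the paint-bot, the scan-bot]
11. Courier goes to the north bank with the cut-bot.  [the south bank: the lift-bot, the sort-bot | the north bank: the cut-bot, the drill-bot, the haul-bot, the paint-bot, the scan-bot]
12. Courier goes back to the south bank alone.  [the south bank: the lift-bot, the sort-bot | the north bank: the cut-bot, the drill-bot, the haul-bot, the paint-bot, the scan-bot]
13. Courier goes to the north bank with the sort-bot.  [the south bank: the lift-bot | the north bank: the cut-bot, the drill-bot, the haul-bot, the paint-bot, the scan-bot, the sort-bot]
14. Courier goes back to the south bank alone.  [the south bank: the lift-bot | the north bank: the cut-bot, the drill-bot, the haul-bot, the paint-bot, the scan-bot, the sort-bot]
15. Courier goes to the north bank with the lift-bot.  [the south bank: — | the north bank: the cut-bot, the drill-bot, the haul-bot, the lift-bot, the paint-bot, the scan-bot, the sort-bot]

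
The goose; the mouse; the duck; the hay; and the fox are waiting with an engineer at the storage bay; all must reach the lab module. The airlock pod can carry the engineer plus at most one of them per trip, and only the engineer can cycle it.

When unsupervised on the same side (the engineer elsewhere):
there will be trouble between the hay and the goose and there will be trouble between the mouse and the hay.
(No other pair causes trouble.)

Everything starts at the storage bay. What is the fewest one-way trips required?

Counting alone: the engineer can take at most 1 across per trip to the lab module, so moving all 5 needs at least 5 loaded trips out, with a return between consecutive ones — at least 9 crossings.
The safety rule pushes this higher. Following every safe sequence of crossings, the most of the 5 that can be at the lab module as the airlock pod arrives there on crossing 9 is 4 — never all 5.
So no plan with fewer than 11 crossings exists, and this one achieves 11:
1. Engineer goes to the lab module with the hay.
2. Engineer goes back to the storage bay alone.
3. Engineer goes to the lab module with the goose.
4. Engineer goes back to the storage bay with the hay.
5. Engineer goes to the lab module with the mouse.
6. Engineer goes back to the storage bay alone.
7. Engineer goes to the lab module with the duck.
8. Engineer goes back to the storage bay alone.
9. Engineer goes to the lab module with the fox.
10. Engineer goes back to the storage bay alone.
11. Engineer goes to the lab module with the hay.

11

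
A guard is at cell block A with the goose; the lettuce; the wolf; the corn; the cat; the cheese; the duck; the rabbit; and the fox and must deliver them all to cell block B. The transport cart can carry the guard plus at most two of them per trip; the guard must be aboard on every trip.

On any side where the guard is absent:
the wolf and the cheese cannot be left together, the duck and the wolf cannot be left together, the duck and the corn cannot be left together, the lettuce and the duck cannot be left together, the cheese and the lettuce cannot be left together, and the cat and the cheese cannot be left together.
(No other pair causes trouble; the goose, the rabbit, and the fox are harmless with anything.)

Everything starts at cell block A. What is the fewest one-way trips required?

Counting alone: the guard can take at most 2 across per trip to cell block B, so moving all 9 needs at least 5 loaded trips out, with a return between consecutive ones — at least 9 crossings.
The safety rule pushes this higher. Following every safe sequence of crossings, the most of the 9 that can be at cell block B as the transport cart arrives there on crossing 9 is 8 — never all 9.
So no plan with fewer than 11 crossings exists, and this one achieves 11:
1. Guard goes to cell block B with the cheese and the duck.  [cell block A: the cat, the corn, the fox, the goose, the lettuce, the rabbit, the wolf | cell block B: the cheese, the duck]
2. Guard goes back to cell block A alone.  [cell block A: the cat, the corn, the fox, the goose, the lettuce, the rabbit, the wolf | cell block B: the cheese, the duck]
3. Guard goes to cell block B with the goose.  [cell block A: the cat, the corn, the fox, the lettuce, the rabbit, the wolf | cell block B: the cheese, the duck, the goose]
4. Guard goes back to cell block A alone.  [cell block A: the cat, the corn, the fox, the lettuce, the rabbit, the wolf | cell block B: the cheese, the duck, the goose]
5. Guard goes to cell block B with the lettuce and the wolf.  [cell block A: the cat, the corn, the fox, the rabbit | cell block B: the cheese, the duck, the goose, the lettuce, the wolf]
6. Guard goes back to cell block A with the cheese and the duck.  [cell block A: the cat, the cheese, the corn, the duck, the fox, the rabbit | cell block B: the goose, the lettuce, the wolf]
7. Guard goes to cell block B with the cat and the corn.  [cell block A: the cheese, the duck, the fox, the rabbit | cell block B: the cat, the corn, the goose, the lettuce, the wolf]
8. Guard goes back to cell block A alone.  [cell block A: the cheese, the duck, the fox, the rabbit | cell block B: the cat, the corn, the goose, the lettuce, the wolf]
9. Guard goes to cell block B with the fox and the rabbit.  [cell block A: the cheese, the duck | cell block B: the cat, the corn, the fox, the goose, the lettuce, the rabbit, the wolf]
10. Guard goes back to cell block A alone.  [cell block A: the cheese, the duck | cell block B: the cat, the corn, the fox, the goose, the lettuce, the rabbit, the wolf]
11. Guard goes to cell block B with the cheese and the duck.  [cell block A: — | cell block B: the cat, the cheese, the corn, the duck, the fox, the goose, the lettuce, the rabbit, the wolf]

11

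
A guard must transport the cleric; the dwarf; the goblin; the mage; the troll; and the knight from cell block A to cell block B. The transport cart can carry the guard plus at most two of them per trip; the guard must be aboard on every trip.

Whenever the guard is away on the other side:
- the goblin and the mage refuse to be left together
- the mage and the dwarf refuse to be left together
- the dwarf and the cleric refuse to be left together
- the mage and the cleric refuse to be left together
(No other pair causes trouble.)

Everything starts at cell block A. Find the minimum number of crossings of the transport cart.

Counting alone: the guard can take at most 2 across per trip to cell block B, so moving all 6 needs at least 3 loaded trips out, with a return between consecutive ones — at least 5 crossings.
The safety rule pushes this higher. Following every safe sequence of crossings, the most of the 6 that can be at cell block B as the transport cart arrives there on crossings 5, 7 is 4, 5 respectively — never all 6.
So no plan with fewer than 9 crossings exists, and this one achieves 9:
1. Guard goes to cell block B with the cleric and the mage.  [cell block A: the dwarf, the goblin, the knight, the troll | cell block B: the cleric, the mage]
2. Guard goes back to cell block A with the cleric.  [cell block A: the cleric, the dwarf, the goblin, the knight, the troll | cell block B: the mage]
3. Guard goes to cell block B with the cleric and the goblin.  [cell block A: the dwarf, the knight, the troll | cell block B: the cleric, the goblin, the mage]
4. Guard goes back to cell block A with the mage.  [cell block A: the dwarf, the knight, the mage, the troll | cell block B: the cleric, the goblin]
5. Guard goes to cell block B with the dwarf and the troll.  [cell block A: the knight, the mage | cell block B: the cleric, the dwarf, the goblin, the troll]
6. Guard goes back to cell block A with the cleric.  [cell block A: the cleric, the knight, the mage | cell block B: the dwarf, the goblin, the troll]
7. Guard goes to cell block B with the cleric and the knight.  [cell block A: the mage | cell block B: the cleric, the dwarf, the goblin, the knight, the troll]
8. Guard goes back to cell block A with the cleric.  [cell block A: the cleric, the mage | cell block B: the dwarf, the goblin, the knight, the troll]
9. Guard goes to cell block B with the cleric and the mage.  [cell block A: — | cell block B: the cleric, the dwarf, the goblin, the knight, the mage, the troll]

9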